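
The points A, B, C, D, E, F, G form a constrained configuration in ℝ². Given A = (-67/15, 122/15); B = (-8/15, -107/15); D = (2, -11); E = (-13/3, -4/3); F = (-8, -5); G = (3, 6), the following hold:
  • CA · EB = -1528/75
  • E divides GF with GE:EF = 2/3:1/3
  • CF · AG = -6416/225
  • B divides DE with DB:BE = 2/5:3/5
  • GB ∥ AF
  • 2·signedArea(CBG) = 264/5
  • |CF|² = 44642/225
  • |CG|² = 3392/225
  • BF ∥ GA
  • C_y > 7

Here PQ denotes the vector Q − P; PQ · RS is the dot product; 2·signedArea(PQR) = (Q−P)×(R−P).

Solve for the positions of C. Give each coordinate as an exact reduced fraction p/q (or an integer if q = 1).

1. C_x = -11/15  [2·signedArea(CBG) = 264/5 ∩ CF · AG = -6416/225]
2. C_y = 106/15  [2·signedArea(CBG) = 264/5 ∩ CF · AG = -6416/225]
   → C = (-11/15, 106/15)

C = (-11/15, 106/15)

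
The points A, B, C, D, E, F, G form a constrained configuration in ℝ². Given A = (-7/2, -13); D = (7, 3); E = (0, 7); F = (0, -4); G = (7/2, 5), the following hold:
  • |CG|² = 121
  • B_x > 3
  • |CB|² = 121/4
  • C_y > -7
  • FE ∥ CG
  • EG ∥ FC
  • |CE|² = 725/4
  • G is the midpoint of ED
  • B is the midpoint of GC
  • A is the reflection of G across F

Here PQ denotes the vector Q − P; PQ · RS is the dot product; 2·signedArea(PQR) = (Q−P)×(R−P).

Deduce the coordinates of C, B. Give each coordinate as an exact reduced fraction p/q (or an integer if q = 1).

B = (7/2, -1/2)
C = (7/2, -6)

1. C_x = 7/2  [FE ∥ CG ∩ EG ∥ FC]
2. C_y = -6  [FE ∥ CG ∩ EG ∥ FC]
   → C = (7/2, -6)
3. B_x = 7/2  [B is the midpoint of GC]
4. B_y = -1/2  [B is the midpoint of GC]
   → B = (7/2, -1/2)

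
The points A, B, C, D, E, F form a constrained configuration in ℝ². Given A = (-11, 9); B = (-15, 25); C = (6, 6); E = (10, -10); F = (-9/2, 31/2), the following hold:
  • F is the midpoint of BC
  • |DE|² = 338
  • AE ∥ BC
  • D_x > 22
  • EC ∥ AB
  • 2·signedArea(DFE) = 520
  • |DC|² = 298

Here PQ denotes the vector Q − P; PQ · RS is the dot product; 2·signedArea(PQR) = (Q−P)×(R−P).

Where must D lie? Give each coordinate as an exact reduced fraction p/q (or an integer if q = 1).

D = (23, 3)

1. D_x = 23  [line 51/2·x + 29/2·y + -630 = 0 ∩ |DC|² = 298]
2. D_y = 3  [line 51/2·x + 29/2·y + -630 = 0 ∩ |DC|² = 298]
   → D = (23, 3)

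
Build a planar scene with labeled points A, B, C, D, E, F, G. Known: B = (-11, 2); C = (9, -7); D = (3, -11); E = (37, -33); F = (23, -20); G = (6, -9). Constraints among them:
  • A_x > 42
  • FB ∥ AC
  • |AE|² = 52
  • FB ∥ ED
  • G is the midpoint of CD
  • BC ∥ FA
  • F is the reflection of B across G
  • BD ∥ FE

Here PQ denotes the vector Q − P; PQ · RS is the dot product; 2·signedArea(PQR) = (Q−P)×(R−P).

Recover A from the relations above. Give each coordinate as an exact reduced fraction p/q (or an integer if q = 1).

A = (43, -29)

1. A_x = 43  [FB ∥ AC ∩ BC ∥ FA]
2. A_y = -29  [FB ∥ AC ∩ BC ∥ FA]
   → A = (43, -29)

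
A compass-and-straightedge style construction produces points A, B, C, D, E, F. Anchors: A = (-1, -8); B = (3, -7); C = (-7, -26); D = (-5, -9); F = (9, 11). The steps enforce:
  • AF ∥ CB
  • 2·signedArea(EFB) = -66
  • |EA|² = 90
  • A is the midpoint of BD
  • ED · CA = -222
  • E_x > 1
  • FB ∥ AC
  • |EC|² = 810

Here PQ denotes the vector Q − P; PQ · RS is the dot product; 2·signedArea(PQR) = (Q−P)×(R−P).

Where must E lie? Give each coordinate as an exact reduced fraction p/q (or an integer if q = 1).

E = (2, 1)

1. E_x = 2  [ED · CA = -222 ∩ 2·signedArea(EFB) = -66]
2. E_y = 1  [ED · CA = -222 ∩ 2·signedArea(EFB) = -66]
   → E = (2, 1)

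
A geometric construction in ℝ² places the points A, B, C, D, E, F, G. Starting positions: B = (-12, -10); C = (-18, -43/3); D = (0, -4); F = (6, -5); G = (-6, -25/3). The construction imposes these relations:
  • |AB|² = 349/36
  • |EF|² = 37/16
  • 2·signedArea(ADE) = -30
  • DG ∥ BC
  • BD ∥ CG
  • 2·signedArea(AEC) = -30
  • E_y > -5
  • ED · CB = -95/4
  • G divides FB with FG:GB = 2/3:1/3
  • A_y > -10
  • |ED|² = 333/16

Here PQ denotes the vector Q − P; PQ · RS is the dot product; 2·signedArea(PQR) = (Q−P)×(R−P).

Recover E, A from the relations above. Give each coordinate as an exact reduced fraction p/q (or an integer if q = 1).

A = (-9, -55/6)
E = (9/2, -19/4)

1. E_x = 9/2  [line -6·x + -13/3·y + 77/12 = 0 ∩ |EF|² = 37/16]
2. E_y = -19/4  [line -6·x + -13/3·y + 77/12 = 0 ∩ |EF|² = 37/16]
   → E = (9/2, -19/4)
3. A_x = -9  [2·signedArea(AEC) = -30 ∩ 2·signedArea(ADE) = -30]
4. A_y = -55/6  [2·signedArea(AEC) = -30 ∩ 2·signedArea(ADE) = -30]
   → A = (-9, -55/6)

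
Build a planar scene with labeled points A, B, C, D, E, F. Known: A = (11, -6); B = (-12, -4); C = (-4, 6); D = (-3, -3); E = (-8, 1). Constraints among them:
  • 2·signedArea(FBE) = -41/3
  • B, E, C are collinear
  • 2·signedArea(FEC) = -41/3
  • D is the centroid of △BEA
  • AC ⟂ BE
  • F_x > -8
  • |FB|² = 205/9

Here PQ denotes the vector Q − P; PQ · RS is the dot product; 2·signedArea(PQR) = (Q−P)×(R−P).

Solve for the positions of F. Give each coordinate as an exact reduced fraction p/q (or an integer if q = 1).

F = (-23/3, -2)

1. F_x = -23/3  [line -5·x + 4·y + -91/3 = 0 ∩ |FB|² = 205/9]
2. F_y = -2  [line -5·x + 4·y + -91/3 = 0 ∩ |FB|² = 205/9]
   → F = (-23/3, -2)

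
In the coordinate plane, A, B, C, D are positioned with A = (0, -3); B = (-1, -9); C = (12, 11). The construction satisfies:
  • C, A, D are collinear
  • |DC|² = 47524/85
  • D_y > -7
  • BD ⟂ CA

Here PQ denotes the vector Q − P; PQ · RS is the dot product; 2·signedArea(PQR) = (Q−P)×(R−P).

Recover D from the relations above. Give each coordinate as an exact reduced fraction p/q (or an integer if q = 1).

D = (-288/85, -591/85)

1. D_x = -288/85  [C, A, D are collinear ∩ BD ⟂ CA]
2. D_y = -591/85  [C, A, D are collinear ∩ BD ⟂ CA]
   → D = (-288/85, -591/85)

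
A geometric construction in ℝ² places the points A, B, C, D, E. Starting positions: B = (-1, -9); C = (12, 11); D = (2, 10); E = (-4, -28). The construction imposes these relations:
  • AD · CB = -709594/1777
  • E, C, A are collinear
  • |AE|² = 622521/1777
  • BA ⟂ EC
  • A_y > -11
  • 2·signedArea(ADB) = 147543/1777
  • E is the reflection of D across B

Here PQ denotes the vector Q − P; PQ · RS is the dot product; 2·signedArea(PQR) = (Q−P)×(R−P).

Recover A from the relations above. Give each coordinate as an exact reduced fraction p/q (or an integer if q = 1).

1. A_x = 5516/1777  [E, C, A are collinear ∩ BA ⟂ EC]
2. A_y = -18985/1777  [E, C, A are collinear ∩ BA ⟂ EC]
   → A = (5516/1777, -18985/1777)

A = (5516/1777, -18985/1777)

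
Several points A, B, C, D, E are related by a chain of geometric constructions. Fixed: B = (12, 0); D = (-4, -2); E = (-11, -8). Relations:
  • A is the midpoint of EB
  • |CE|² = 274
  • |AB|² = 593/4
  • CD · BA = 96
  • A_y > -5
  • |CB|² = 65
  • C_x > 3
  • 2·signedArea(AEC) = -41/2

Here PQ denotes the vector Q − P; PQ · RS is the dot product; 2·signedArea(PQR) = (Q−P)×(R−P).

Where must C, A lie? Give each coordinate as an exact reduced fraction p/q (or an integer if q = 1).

A = (1/2, -4)
C = (4, -1)

1. A_x = 1/2  [A is the midpoint of EB]
2. A_y = -4  [A is the midpoint of EB]
   → A = (1/2, -4)
3. C_x = 4  [CD · BA = 96 ∩ 2·signedArea(AEC) = -41/2]
4. C_y = -1  [CD · BA = 96 ∩ 2·signedArea(AEC) = -41/2]
   → C = (4, -1)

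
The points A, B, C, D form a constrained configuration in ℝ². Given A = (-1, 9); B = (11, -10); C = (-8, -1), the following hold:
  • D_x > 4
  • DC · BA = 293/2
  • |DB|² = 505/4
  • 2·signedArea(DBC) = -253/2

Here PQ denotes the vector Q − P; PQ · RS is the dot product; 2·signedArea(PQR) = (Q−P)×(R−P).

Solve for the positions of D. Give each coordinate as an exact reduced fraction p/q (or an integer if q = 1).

1. D_x = 5  [2·signedArea(DBC) = -253/2 ∩ DC · BA = 293/2]
2. D_y = -1/2  [2·signedArea(DBC) = -253/2 ∩ DC · BA = 293/2]
   → D = (5, -1/2)

D = (5, -1/2)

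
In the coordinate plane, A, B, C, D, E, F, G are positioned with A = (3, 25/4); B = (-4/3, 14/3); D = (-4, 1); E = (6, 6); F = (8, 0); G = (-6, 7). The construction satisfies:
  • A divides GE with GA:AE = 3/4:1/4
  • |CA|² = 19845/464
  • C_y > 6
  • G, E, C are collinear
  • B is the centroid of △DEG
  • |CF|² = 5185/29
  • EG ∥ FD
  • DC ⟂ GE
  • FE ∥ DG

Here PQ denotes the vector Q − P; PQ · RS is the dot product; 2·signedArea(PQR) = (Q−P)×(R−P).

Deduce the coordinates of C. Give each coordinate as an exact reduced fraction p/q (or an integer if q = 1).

1. C_x = -102/29  [G, E, C are collinear ∩ DC ⟂ GE]
2. C_y = 197/29  [G, E, C are collinear ∩ DC ⟂ GE]
   → C = (-102/29, 197/29)

C = (-102/29, 197/29)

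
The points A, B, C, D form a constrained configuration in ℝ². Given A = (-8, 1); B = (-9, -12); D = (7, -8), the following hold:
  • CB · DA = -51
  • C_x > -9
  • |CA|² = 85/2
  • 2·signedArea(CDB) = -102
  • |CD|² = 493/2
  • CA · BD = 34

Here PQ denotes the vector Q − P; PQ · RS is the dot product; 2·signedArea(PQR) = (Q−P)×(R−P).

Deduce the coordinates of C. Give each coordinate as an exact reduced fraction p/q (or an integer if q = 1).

1. C_x = -17/2  [2·signedArea(CDB) = -102 ∩ CA · BD = 34]
2. C_y = -11/2  [2·signedArea(CDB) = -102 ∩ CA · BD = 34]
   → C = (-17/2, -11/2)

C = (-17/2, -11/2)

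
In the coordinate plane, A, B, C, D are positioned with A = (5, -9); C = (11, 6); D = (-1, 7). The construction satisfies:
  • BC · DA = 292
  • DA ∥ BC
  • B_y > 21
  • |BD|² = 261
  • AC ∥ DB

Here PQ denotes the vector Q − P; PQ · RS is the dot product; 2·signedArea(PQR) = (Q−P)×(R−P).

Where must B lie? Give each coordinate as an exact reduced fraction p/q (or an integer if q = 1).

B = (5, 22)

1. B_x = 5  [DA ∥ BC ∩ AC ∥ DB]
2. B_y = 22  [DA ∥ BC ∩ AC ∥ DB]
   → B = (5, 22)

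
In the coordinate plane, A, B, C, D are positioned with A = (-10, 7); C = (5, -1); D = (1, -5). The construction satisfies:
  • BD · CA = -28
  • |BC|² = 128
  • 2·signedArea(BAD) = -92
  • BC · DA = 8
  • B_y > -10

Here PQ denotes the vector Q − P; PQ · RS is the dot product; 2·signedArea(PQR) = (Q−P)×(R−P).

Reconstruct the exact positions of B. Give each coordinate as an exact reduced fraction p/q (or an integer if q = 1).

1. B_x = -3  [2·signedArea(BAD) = -92 ∩ BC · DA = 8]
2. B_y = -9  [2·signedArea(BAD) = -92 ∩ BC · DA = 8]
   → B = (-3, -9)

B = (-3, -9)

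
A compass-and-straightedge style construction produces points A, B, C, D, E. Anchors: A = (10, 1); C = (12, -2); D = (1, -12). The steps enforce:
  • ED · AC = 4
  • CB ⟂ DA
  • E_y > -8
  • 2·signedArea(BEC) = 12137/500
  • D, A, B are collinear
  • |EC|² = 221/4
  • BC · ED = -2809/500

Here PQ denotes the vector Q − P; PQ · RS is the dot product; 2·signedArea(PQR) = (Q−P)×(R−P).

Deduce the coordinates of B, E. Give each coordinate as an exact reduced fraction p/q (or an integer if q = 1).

1. B_x = 2311/250  [D, A, B are collinear ∩ CB ⟂ DA]
2. B_y = -23/250  [D, A, B are collinear ∩ CB ⟂ DA]
   → B = (2311/250, -23/250)
3. E_x = 13/2  [ED · AC = 4 ∩ BC · ED = -2809/500]
4. E_y = -7  [ED · AC = 4 ∩ BC · ED = -2809/500]
   → E = (13/2, -7)

B = (2311/250, -23/250)
E = (13/2, -7)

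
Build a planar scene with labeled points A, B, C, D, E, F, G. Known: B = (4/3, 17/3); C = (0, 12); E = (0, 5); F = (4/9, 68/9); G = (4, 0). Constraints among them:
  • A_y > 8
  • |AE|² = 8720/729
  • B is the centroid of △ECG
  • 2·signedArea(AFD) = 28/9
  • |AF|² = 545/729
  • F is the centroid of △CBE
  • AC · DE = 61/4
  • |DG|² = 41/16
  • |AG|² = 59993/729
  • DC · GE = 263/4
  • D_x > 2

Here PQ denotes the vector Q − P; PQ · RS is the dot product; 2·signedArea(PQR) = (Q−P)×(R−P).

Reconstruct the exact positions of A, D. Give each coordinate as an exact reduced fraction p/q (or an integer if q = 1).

1. D_x = 3  [line 4·x + -5·y + -23/4 = 0 ∩ |DG|² = 41/16]
2. D_y = 5/4  [line 4·x + -5·y + -23/4 = 0 ∩ |DG|² = 41/16]
   → D = (3, 5/4)
3. A_x = 16/27  [2·signedArea(AFD) = 28/9 ∩ AC · DE = 61/4]
4. A_y = 227/27  [2·signedArea(AFD) = 28/9 ∩ AC · DE = 61/4]
   → A = (16/27, 227/27)

A = (16/27, 227/27)
D = (3, 5/4)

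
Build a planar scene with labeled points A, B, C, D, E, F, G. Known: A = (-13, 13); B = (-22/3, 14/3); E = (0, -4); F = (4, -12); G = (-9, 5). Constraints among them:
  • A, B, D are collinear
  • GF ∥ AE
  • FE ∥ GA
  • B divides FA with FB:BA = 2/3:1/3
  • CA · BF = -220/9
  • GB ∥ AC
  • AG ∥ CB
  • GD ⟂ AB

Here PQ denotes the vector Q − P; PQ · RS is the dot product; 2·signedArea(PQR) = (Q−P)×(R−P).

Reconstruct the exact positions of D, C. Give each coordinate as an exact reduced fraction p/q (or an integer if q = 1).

C = (-34/3, 38/3)
D = (-3663/457, 2591/457)

1. D_x = -3663/457  [A, B, D are collinear ∩ GD ⟂ AB]
2. D_y = 2591/457  [A, B, D are collinear ∩ GD ⟂ AB]
   → D = (-3663/457, 2591/457)
3. C_x = -34/3  [AG ∥ CB ∩ GB ∥ AC]
4. C_y = 38/3  [AG ∥ CB ∩ GB ∥ AC]
   → C = (-34/3, 38/3)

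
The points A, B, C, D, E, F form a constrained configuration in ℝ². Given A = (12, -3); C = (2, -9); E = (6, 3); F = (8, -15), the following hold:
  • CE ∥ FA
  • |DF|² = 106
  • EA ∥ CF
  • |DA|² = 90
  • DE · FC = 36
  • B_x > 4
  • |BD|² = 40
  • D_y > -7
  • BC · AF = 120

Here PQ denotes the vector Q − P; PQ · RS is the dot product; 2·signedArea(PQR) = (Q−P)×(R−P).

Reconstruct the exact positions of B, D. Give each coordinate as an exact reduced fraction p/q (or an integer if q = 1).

B = (5, 0)
D = (3, -6)

1. D_x = 3  [line 6·x + -6·y + -54 = 0 ∩ |DF|² = 106]
2. D_y = -6  [line 6·x + -6·y + -54 = 0 ∩ |DF|² = 106]
   → D = (3, -6)
3. B_x = 5  [line 4·x + 12·y + -20 = 0 ∩ |BD|² = 40]
4. B_y = 0  [line 4·x + 12·y + -20 = 0 ∩ |BD|² = 40]
   → B = (5, 0)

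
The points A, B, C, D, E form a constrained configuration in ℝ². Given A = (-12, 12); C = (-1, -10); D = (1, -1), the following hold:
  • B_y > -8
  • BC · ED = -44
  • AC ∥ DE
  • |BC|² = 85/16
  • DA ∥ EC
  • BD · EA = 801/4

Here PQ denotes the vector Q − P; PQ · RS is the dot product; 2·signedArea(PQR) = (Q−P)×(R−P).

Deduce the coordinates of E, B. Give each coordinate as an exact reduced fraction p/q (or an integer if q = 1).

1. E_x = 12  [DA ∥ EC ∩ AC ∥ DE]
2. E_y = -23  [DA ∥ EC ∩ AC ∥ DE]
   → E = (12, -23)
3. B_x = -1/2  [BC · ED = -44 ∩ BD · EA = 801/4]
4. B_y = -31/4  [BC · ED = -44 ∩ BD · EA = 801/4]
   → B = (-1/2, -31/4)

B = (-1/2, -31/4)
E = (12, -23)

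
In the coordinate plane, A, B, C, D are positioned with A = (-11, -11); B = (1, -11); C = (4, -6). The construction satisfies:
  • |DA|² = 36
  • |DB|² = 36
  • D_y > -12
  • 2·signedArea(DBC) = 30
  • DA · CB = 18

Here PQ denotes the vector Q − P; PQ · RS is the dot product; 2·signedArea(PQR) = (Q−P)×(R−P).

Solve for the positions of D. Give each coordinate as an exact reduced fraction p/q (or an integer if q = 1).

D = (-5, -11)

1. D_x = -5  [2·signedArea(DBC) = 30 ∩ DA · CB = 18]
2. D_y = -11  [2·signedArea(DBC) = 30 ∩ DA · CB = 18]
   → D = (-5, -11)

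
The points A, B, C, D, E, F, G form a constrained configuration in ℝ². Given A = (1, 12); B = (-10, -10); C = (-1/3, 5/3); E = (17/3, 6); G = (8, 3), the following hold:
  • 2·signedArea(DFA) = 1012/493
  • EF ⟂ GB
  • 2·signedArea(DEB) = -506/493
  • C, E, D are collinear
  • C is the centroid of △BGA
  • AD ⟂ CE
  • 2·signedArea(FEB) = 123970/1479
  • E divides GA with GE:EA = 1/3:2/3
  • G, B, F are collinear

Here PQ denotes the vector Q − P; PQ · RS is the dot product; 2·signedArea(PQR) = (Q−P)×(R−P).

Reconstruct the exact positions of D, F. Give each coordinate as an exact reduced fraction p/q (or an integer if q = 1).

D = (8057/1479, 2880/493)
F = (3890/493, 1440/493)

1. D_x = 8057/1479  [C, E, D are collinear ∩ AD ⟂ CE]
2. D_y = 2880/493  [C, E, D are collinear ∩ AD ⟂ CE]
   → D = (8057/1479, 2880/493)
3. F_x = 3890/493  [G, B, F are collinear ∩ EF ⟂ GB]
4. F_y = 1440/493  [G, B, F are collinear ∩ EF ⟂ GB]
   → F = (3890/493, 1440/493)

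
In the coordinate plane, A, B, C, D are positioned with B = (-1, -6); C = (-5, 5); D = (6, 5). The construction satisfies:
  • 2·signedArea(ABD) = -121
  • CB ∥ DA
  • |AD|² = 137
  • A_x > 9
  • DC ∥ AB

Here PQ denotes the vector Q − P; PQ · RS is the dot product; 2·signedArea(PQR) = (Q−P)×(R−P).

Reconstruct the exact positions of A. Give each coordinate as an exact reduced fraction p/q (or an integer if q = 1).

A = (10, -6)

1. A_x = 10  [DC ∥ AB ∩ CB ∥ DA]
2. A_y = -6  [DC ∥ AB ∩ CB ∥ DA]
   → A = (10, -6)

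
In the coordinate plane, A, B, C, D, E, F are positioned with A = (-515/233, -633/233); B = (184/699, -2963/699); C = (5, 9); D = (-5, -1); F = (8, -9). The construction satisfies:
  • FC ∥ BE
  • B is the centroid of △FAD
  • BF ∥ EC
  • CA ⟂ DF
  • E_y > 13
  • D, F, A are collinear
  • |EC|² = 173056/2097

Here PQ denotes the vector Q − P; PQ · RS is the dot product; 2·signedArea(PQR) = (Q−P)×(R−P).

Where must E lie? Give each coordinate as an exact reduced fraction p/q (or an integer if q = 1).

E = (-1913/699, 9619/699)

1. E_x = -1913/699  [BF ∥ EC ∩ FC ∥ BE]
2. E_y = 9619/699  [BF ∥ EC ∩ FC ∥ BE]
   → E = (-1913/699, 9619/699)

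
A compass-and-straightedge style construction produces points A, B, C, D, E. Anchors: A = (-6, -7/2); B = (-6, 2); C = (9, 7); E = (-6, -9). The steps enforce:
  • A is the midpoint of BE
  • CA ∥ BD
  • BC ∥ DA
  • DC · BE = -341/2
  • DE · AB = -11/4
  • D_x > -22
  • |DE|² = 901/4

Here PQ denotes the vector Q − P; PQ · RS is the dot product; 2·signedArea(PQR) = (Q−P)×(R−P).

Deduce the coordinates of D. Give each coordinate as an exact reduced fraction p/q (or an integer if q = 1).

1. D_x = -21  [BC ∥ DA ∩ CA ∥ BD]
2. D_y = -17/2  [BC ∥ DA ∩ CA ∥ BD]
   → D = (-21, -17/2)

D = (-21, -17/2)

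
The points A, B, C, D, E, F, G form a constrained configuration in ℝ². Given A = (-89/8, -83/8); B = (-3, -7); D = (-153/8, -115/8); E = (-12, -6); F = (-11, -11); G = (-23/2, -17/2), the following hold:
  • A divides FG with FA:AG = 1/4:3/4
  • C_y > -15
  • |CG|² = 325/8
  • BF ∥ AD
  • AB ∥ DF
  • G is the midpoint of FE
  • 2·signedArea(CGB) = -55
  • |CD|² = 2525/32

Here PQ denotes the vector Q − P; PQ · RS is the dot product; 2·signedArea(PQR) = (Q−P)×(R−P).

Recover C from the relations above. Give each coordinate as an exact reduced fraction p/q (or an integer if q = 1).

1. C_x = -41/4  [line -3/2·x + 17/2·y + 110 = 0 ∩ |CD|² = 2525/32]
2. C_y = -59/4  [line -3/2·x + 17/2·y + 110 = 0 ∩ |CD|² = 2525/32]
   → C = (-41/4, -59/4)

C = (-41/4, -59/4)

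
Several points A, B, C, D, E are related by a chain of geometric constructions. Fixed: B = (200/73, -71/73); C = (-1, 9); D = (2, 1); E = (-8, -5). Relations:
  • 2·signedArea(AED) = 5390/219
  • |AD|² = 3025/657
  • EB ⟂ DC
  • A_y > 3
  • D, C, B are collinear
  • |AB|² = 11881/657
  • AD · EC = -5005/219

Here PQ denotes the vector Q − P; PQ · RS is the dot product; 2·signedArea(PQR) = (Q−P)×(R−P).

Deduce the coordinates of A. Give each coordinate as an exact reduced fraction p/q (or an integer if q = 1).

1. A_x = 91/73  [AD · EC = -5005/219 ∩ 2·signedArea(AED) = 5390/219]
2. A_y = 659/219  [AD · EC = -5005/219 ∩ 2·signedArea(AED) = 5390/219]
   → A = (91/73, 659/219)

A = (91/73, 659/219)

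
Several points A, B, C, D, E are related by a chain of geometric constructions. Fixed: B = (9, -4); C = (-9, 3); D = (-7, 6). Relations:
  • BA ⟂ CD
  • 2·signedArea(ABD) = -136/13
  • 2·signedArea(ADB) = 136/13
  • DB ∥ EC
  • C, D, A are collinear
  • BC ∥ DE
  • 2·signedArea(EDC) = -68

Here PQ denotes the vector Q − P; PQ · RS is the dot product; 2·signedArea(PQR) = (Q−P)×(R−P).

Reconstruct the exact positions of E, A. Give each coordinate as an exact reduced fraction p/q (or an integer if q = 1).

A = (-87/13, 84/13)
E = (-25, 13)

1. E_x = -25  [DB ∥ EC ∩ BC ∥ DE]
2. E_y = 13  [DB ∥ EC ∩ BC ∥ DE]
   → E = (-25, 13)
3. A_x = -87/13  [C, D, A are collinear ∩ BA ⟂ CD]
4. A_y = 84/13  [C, D, A are collinear ∩ BA ⟂ CD]
   → A = (-87/13, 84/13)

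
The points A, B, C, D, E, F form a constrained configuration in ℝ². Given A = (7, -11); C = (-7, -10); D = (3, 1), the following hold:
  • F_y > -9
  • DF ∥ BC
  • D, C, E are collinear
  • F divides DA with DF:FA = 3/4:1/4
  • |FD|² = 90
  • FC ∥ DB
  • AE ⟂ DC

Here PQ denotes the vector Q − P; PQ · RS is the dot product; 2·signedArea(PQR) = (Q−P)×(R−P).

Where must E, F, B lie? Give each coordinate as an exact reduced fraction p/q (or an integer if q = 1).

B = (-10, -1)
E = (-257/221, -791/221)
F = (6, -8)

1. E_x = -257/221  [D, C, E are collinear ∩ AE ⟂ DC]
2. E_y = -791/221  [D, C, E are collinear ∩ AE ⟂ DC]
   → E = (-257/221, -791/221)
3. F_x = 6  [F divides DA with DF:FA = 3/4:1/4]
4. F_y = -8  [F divides DA with DF:FA = 3/4:1/4]
   → F = (6, -8)
5. B_x = -10  [DF ∥ BC ∩ FC ∥ DB]
6. B_y = -1  [DF ∥ BC ∩ FC ∥ DB]
   → B = (-10, -1)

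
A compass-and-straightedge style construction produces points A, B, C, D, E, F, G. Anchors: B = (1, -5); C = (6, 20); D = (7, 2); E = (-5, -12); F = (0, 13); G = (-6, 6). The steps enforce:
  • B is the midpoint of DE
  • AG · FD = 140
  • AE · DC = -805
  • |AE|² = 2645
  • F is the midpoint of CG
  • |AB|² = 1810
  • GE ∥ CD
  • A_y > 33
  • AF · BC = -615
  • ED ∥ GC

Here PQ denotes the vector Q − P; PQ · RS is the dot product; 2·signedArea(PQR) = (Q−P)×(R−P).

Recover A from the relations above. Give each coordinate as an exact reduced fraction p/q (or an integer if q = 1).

A = (18, 34)

1. A_x = 18  [AE · DC = -805 ∩ AG · FD = 140]
2. A_y = 34  [AE · DC = -805 ∩ AG · FD = 140]
   → A = (18, 34)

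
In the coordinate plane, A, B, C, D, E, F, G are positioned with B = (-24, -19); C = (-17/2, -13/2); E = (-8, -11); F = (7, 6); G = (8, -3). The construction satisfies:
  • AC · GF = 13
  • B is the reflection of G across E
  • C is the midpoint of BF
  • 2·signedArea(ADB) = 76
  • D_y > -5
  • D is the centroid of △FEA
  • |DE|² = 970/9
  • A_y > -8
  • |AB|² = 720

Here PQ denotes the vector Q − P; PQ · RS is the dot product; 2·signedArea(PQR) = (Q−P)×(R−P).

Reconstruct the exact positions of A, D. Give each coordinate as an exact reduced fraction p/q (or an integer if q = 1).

A = (0, -7)
D = (-1/3, -4)

1. A_x = 0  [line 1·x + -9·y + -63 = 0 ∩ |AB|² = 720]
2. A_y = -7  [line 1·x + -9·y + -63 = 0 ∩ |AB|² = 720]
   → A = (0, -7)
3. D_x = -1/3  [2·signedArea(ADB) = 76 ∩ D is the centroid of △FEA]
4. D_y = -4  [2·signedArea(ADB) = 76 ∩ D is the centroid of △FEA]
   → D = (-1/3, -4)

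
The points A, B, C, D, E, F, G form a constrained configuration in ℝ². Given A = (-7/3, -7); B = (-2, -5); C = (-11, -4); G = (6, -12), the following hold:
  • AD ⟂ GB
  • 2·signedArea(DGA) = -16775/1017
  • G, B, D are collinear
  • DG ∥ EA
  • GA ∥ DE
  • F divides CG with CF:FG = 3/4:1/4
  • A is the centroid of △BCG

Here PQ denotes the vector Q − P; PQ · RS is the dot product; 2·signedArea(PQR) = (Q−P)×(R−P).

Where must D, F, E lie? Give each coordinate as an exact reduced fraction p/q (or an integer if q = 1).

D = (-406/339, -1933/339)
E = (-1077/113, -238/339)
F = (7/4, -10)

1. D_x = -406/339  [G, B, D are collinear ∩ AD ⟂ GB]
2. D_y = -1933/339  [G, B, D are collinear ∩ AD ⟂ GB]
   → D = (-406/339, -1933/339)
3. F_x = 7/4  [F divides CG with CF:FG = 3/4:1/4]
4. F_y = -10  [F divides CG with CF:FG = 3/4:1/4]
   → F = (7/4, -10)
5. E_x = -1077/113  [DG ∥ EA ∩ GA ∥ DE]
6. E_y = -238/339  [DG ∥ EA ∩ GA ∥ DE]
   → E = (-1077/113, -238/339)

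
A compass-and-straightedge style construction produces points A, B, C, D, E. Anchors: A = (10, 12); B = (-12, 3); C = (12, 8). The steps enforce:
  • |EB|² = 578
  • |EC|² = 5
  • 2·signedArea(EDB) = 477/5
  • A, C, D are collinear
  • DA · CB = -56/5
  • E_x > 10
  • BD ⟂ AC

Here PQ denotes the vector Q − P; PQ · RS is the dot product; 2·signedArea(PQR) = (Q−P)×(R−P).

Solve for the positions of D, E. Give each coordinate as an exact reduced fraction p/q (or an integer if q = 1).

D = (46/5, 68/5)
E = (11, 10)

1. D_x = 46/5  [A, C, D are collinear ∩ BD ⟂ AC]
2. D_y = 68/5  [A, C, D are collinear ∩ BD ⟂ AC]
   → D = (46/5, 68/5)
3. E_x = 11  [line 53/5·x + -106/5·y + 477/5 = 0 ∩ |EC|² = 5]
4. E_y = 10  [line 53/5·x + -106/5·y + 477/5 = 0 ∩ |EC|² = 5]
   → E = (11, 10)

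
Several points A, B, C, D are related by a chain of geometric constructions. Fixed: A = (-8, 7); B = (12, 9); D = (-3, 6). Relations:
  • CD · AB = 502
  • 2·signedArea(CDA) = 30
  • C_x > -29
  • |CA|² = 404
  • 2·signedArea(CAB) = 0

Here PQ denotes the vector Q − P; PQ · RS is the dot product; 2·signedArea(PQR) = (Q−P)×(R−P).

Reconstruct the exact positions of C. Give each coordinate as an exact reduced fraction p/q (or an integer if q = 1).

C = (-28, 5)

1. C_x = -28  [2·signedArea(CAB) = 0 ∩ CD · AB = 502]
2. C_y = 5  [2·signedArea(CAB) = 0 ∩ CD · AB = 502]
   → C = (-28, 5)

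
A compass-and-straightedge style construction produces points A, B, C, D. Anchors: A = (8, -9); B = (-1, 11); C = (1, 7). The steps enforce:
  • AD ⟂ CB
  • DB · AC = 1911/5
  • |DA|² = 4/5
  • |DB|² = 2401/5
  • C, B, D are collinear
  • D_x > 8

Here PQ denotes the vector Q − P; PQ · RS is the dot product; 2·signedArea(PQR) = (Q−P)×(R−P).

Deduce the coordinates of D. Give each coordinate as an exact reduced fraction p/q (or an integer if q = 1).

1. D_x = 44/5  [C, B, D are collinear ∩ AD ⟂ CB]
2. D_y = -43/5  [C, B, D are collinear ∩ AD ⟂ CB]
   → D = (44/5, -43/5)

D = (44/5, -43/5)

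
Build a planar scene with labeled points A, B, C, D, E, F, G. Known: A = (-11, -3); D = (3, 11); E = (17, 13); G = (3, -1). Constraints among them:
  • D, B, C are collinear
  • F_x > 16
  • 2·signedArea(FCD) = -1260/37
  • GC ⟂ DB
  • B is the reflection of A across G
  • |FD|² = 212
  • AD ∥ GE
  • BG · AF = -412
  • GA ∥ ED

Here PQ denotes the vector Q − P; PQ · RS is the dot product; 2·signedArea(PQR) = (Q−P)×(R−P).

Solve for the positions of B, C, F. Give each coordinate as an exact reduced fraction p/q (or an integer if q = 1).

1. B_x = 17  [B is the reflection of A across G]
2. B_y = 1  [B is the reflection of A across G]
   → B = (17, 1)
3. C_x = 321/37  [D, B, C are collinear ∩ GC ⟂ DB]
4. C_y = 257/37  [D, B, C are collinear ∩ GC ⟂ DB]
   → C = (321/37, 257/37)
5. F_x = 17  [2·signedArea(FCD) = -1260/37 ∩ BG · AF = -412]
6. F_y = 7  [2·signedArea(FCD) = -1260/37 ∩ BG · AF = -412]
   → F = (17, 7)

B = (17, 1)
C = (321/37, 257/37)
F = (17, 7)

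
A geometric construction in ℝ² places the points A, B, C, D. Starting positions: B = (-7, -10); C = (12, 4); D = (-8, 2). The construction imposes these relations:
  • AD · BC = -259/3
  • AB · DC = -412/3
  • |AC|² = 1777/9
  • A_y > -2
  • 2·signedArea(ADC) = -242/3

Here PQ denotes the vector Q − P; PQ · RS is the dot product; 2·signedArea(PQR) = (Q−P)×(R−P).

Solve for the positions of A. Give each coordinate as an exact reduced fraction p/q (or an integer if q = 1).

A = (-1, -4/3)

1. A_x = -1  [AB · DC = -412/3 ∩ AD · BC = -259/3]
2. A_y = -4/3  [AB · DC = -412/3 ∩ AD · BC = -259/3]
   → A = (-1, -4/3)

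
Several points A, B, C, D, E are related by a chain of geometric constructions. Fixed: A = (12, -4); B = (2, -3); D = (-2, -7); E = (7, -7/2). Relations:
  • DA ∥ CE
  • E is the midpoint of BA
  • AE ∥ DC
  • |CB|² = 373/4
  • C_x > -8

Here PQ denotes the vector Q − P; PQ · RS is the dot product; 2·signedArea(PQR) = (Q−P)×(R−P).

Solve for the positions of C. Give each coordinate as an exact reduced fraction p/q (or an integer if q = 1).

1. C_x = -7  [DA ∥ CE ∩ AE ∥ DC]
2. C_y = -13/2  [DA ∥ CE ∩ AE ∥ DC]
   → C = (-7, -13/2)

C = (-7, -13/2)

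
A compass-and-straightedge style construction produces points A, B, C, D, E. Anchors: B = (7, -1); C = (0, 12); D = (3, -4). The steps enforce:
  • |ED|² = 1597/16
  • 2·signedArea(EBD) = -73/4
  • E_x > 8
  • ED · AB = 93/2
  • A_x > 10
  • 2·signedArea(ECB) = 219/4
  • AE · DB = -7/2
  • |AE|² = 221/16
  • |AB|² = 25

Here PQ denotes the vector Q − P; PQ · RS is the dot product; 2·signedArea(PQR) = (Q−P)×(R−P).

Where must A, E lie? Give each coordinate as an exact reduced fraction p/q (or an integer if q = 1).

A = (11, 2)
E = (33/4, 9/2)

1. E_x = 33/4  [2·signedArea(EBD) = -73/4 ∩ 2·signedArea(ECB) = 219/4]
2. E_y = 9/2  [2·signedArea(EBD) = -73/4 ∩ 2·signedArea(ECB) = 219/4]
   → E = (33/4, 9/2)
3. A_x = 11  [AE · DB = -7/2 ∩ ED · AB = 93/2]
4. A_y = 2  [AE · DB = -7/2 ∩ ED · AB = 93/2]
   → A = (11, 2)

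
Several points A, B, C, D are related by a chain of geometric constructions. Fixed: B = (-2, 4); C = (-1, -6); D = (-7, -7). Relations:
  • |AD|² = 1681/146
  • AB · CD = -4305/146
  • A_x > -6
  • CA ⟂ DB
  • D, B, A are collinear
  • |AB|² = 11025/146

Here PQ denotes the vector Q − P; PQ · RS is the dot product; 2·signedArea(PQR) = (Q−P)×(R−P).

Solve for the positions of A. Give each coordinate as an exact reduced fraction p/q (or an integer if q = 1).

1. A_x = -817/146  [D, B, A are collinear ∩ CA ⟂ DB]
2. A_y = -571/146  [D, B, A are collinear ∩ CA ⟂ DB]
   → A = (-817/146, -571/146)

A = (-817/146, -571/146)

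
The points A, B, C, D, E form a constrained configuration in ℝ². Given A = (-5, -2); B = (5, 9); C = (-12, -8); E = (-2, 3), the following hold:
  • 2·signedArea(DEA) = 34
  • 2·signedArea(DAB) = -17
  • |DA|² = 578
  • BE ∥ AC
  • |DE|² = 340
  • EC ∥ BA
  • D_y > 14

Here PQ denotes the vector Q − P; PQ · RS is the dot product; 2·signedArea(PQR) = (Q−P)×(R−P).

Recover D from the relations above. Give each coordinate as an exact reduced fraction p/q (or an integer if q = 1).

1. D_x = 12  [2·signedArea(DEA) = 34 ∩ 2·signedArea(DAB) = -17]
2. D_y = 15  [2·signedArea(DEA) = 34 ∩ 2·signedArea(DAB) = -17]
   → D = (12, 15)

D = (12, 15)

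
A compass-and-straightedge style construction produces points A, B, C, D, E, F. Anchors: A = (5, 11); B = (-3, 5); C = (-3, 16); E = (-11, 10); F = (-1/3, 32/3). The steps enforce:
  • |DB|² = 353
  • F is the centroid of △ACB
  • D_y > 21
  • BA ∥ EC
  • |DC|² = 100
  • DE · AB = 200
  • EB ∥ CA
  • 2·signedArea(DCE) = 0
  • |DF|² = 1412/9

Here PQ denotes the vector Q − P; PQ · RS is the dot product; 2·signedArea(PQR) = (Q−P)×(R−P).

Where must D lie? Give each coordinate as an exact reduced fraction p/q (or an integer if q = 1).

1. D_x = 5  [2·signedArea(DCE) = 0 ∩ DE · AB = 200]
2. D_y = 22  [2·signedArea(DCE) = 0 ∩ DE · AB = 200]
   → D = (5, 22)

D = (5, 22)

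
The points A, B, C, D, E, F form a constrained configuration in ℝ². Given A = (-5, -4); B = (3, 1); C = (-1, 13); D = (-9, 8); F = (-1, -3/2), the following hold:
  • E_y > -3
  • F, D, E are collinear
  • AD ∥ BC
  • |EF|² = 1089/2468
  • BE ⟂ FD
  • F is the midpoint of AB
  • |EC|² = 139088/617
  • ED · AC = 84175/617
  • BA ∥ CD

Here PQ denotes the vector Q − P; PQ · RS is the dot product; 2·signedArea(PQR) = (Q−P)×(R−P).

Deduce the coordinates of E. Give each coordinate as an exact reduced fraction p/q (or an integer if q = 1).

E = (-353/617, -1239/617)

1. E_x = -353/617  [F, D, E are collinear ∩ BE ⟂ FD]
2. E_y = -1239/617  [F, D, E are collinear ∩ BE ⟂ FD]
   → E = (-353/617, -1239/617)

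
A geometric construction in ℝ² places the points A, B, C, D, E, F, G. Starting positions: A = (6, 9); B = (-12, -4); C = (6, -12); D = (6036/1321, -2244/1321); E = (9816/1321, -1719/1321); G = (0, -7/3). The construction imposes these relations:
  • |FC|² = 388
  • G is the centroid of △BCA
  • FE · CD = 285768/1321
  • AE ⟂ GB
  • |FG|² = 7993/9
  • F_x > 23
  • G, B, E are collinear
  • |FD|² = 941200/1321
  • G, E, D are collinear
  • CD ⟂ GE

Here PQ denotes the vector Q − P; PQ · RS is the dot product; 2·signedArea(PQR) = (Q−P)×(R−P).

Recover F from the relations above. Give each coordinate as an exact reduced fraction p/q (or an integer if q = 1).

F = (24, -20)

1. F_x = 24  [line 1890/1321·x + -13608/1321·y + -317520/1321 = 0 ∩ |FC|² = 388]
2. F_y = -20  [line 1890/1321·x + -13608/1321·y + -317520/1321 = 0 ∩ |FC|² = 388]
   → F = (24, -20)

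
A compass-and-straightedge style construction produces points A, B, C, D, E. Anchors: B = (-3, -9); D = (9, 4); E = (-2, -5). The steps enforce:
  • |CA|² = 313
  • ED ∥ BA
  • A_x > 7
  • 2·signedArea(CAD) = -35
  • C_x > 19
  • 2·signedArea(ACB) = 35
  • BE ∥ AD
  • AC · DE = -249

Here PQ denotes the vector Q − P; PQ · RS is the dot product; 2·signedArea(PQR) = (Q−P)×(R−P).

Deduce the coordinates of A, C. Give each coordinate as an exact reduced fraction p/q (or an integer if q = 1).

A = (8, 0)
C = (20, 13)

1. A_x = 8  [BE ∥ AD ∩ ED ∥ BA]
2. A_y = 0  [BE ∥ AD ∩ ED ∥ BA]
   → A = (8, 0)
3. C_x = 20  [2·signedArea(CAD) = -35 ∩ AC · DE = -249]
4. C_y = 13  [2·signedArea(CAD) = -35 ∩ AC · DE = -249]
   → C = (20, 13)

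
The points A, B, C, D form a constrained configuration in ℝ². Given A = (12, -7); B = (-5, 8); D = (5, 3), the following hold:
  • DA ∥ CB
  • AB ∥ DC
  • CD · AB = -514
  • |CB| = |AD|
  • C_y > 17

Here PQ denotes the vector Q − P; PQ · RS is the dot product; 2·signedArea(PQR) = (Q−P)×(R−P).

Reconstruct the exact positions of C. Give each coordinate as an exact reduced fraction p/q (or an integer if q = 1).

1. C_x = -12  [DA ∥ CB ∩ AB ∥ DC]
2. C_y = 18  [DA ∥ CB ∩ AB ∥ DC]
   → C = (-12, 18)

C = (-12, 18)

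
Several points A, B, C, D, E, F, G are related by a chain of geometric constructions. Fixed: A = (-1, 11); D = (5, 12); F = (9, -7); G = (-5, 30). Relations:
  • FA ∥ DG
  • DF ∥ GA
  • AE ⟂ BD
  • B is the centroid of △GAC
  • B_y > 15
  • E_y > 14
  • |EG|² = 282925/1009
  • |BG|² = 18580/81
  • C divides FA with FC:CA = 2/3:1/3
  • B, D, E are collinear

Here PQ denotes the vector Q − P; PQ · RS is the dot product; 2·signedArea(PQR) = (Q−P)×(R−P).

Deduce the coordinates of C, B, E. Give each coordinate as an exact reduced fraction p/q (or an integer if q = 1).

B = (-11/9, 46/3)
C = (7/3, 5)
E = (761/1009, 14403/1009)

1. C_x = 7/3  [C divides FA with FC:CA = 2/3:1/3]
2. C_y = 5  [C divides FA with FC:CA = 2/3:1/3]
   → C = (7/3, 5)
3. B_x = -11/9  [B is the centroid of △GAC]
4. B_y = 46/3  [B is the centroid of △GAC]
   → B = (-11/9, 46/3)
5. E_x = 761/1009  [B, D, E are collinear ∩ AE ⟂ BD]
6. E_y = 14403/1009  [B, D, E are collinear ∩ AE ⟂ BD]
   → E = (761/1009, 14403/1009)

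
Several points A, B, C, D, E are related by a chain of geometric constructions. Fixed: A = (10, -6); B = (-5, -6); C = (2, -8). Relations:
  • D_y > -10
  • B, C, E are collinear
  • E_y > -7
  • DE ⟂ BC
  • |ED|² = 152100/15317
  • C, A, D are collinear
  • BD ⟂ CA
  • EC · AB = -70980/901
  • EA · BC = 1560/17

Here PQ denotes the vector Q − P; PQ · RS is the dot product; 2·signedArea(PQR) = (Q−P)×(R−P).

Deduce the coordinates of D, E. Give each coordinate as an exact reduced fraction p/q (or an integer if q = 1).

1. D_x = -70/17  [C, A, D are collinear ∩ BD ⟂ CA]
2. D_y = -162/17  [C, A, D are collinear ∩ BD ⟂ CA]
   → D = (-70/17, -162/17)
3. E_x = -2930/901  [B, C, E are collinear ∩ DE ⟂ BC]
4. E_y = -5856/901  [B, C, E are collinear ∩ DE ⟂ BC]
   → E = (-2930/901, -5856/901)

D = (-70/17, -162/17)
E = (-2930/901, -5856/901)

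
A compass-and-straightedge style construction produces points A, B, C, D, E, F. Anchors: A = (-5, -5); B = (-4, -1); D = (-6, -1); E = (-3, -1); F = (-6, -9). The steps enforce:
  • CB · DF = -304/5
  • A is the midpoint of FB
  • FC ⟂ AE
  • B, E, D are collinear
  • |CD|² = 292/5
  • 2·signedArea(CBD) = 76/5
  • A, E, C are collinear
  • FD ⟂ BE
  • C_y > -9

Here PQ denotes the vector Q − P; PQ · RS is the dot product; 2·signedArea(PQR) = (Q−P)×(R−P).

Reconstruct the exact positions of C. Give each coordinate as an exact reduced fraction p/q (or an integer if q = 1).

C = (-34/5, -43/5)

1. C_x = -34/5  [A, E, C are collinear ∩ FC ⟂ AE]
2. C_y = -43/5  [A, E, C are collinear ∩ FC ⟂ AE]
   → C = (-34/5, -43/5)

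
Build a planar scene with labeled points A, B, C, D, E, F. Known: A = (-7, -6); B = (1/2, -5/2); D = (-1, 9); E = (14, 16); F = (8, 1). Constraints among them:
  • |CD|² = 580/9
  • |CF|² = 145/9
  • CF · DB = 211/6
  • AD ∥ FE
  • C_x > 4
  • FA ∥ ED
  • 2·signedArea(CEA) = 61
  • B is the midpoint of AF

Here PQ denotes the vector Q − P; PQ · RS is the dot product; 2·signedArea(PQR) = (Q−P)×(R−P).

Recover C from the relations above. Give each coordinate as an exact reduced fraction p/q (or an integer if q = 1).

C = (5, 11/3)

1. C_x = 5  [2·signedArea(CEA) = 61 ∩ CF · DB = 211/6]
2. C_y = 11/3  [2·signedArea(CEA) = 61 ∩ CF · DB = 211/6]
   → C = (5, 11/3)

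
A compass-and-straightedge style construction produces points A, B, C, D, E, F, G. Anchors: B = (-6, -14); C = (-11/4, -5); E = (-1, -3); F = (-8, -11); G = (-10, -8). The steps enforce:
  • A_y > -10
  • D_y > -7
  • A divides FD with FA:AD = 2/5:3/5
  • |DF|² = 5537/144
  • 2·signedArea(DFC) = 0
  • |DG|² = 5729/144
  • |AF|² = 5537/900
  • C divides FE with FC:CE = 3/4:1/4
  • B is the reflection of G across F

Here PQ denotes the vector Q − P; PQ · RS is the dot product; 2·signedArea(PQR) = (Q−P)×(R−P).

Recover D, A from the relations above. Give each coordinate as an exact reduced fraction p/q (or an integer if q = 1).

A = (-191/30, -137/15)
D = (-47/12, -19/3)

1. D_x = -47/12  [line -6·x + 21/4·y + 39/4 = 0 ∩ |DG|² = 5729/144]
2. D_y = -19/3  [line -6·x + 21/4·y + 39/4 = 0 ∩ |DG|² = 5729/144]
   → D = (-47/12, -19/3)
3. A_x = -191/30  [A divides FD with FA:AD = 2/5:3/5]
4. A_y = -137/15  [A divides FD with FA:AD = 2/5:3/5]
   → A = (-191/30, -137/15)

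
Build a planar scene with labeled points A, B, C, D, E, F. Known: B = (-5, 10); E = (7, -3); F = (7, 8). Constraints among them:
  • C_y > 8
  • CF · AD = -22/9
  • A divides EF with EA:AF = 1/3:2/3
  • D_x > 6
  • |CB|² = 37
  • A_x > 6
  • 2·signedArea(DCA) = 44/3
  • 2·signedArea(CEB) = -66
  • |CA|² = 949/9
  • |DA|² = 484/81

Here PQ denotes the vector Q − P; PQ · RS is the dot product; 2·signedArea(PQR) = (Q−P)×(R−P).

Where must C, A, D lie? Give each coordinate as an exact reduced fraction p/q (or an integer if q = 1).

A = (7, 2/3)
C = (1, 9)
D = (7, 28/9)

1. A_x = 7  [A divides EF with EA:AF = 1/3:2/3]
2. A_y = 2/3  [A divides EF with EA:AF = 1/3:2/3]
   → A = (7, 2/3)
3. C_x = 1  [line -13·x + -12·y + 121 = 0 ∩ |CA|² = 949/9]
4. C_y = 9  [line -13·x + -12·y + 121 = 0 ∩ |CA|² = 949/9]
   → C = (1, 9)
5. D_x = 7  [2·signedArea(DCA) = 44/3 ∩ CF · AD = -22/9]
6. D_y = 28/9  [2·signedArea(DCA) = 44/3 ∩ CF · AD = -22/9]
   → D = (7, 28/9)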